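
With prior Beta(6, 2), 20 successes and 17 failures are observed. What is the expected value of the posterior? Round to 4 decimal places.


Posterior = Beta(26, 19)
E[theta] = alpha/(alpha+beta)
= 26/45 = 0.5778

0.5778


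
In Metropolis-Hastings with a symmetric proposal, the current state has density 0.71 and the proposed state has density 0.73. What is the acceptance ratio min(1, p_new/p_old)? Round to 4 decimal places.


Ratio = p_new / p_old = 0.73 / 0.71 = 1.0282
Acceptance = min(1, 1.0282) = 1.0

1.0


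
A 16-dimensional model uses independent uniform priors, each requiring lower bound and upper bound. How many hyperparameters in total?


Per parameter: 2 (lower bound and upper bound).
Total = 16 * 2 = 32

32


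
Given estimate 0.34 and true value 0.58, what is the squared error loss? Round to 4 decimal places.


Squared error = (estimate - true)^2
Difference = -0.24
Loss = -0.24^2 = 0.0576

0.0576


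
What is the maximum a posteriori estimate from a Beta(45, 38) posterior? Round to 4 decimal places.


The MAP estimate equals the mode of the distribution.
Mode of Beta(a,b) = (a-1)/(a+b-2)
= 44/81
= 0.5432

0.5432


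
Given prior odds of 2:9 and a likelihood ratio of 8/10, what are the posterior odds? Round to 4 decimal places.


Posterior odds = prior odds * LR
Prior odds = 2/9 = 0.2222
LR = 8/10 = 0.8
Posterior odds = 0.2222 * 0.8 = 0.1778

0.1778


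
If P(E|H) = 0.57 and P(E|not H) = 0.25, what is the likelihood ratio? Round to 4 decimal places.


Likelihood ratio = P(E|H) / P(E|not H)
= 0.57 / 0.25
= 2.28

2.28


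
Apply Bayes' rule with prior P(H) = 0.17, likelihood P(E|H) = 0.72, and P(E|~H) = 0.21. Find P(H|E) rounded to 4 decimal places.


Step 1: Compute marginal P(E) = P(E|H)P(H) + P(E|~H)P(~H)
= 0.72*0.17 + 0.21*0.83 = 0.2967
Step 2: P(H|E) = P(E|H)P(H)/P(E) = 0.1224/0.2967
= 0.4125

0.4125


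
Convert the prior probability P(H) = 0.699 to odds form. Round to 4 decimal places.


P(not H) = 1 - 0.699 = 0.301
Odds = 0.699 / 0.301 = 2.3223

2.3223


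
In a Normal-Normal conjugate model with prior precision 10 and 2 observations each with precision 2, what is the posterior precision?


Posterior precision = prior precision + n * observation precision
= 10 + 2 * 2
= 10 + 4 = 14

14


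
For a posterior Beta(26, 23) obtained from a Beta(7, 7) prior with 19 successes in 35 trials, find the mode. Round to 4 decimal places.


Mode = (alpha - 1) / (alpha + beta - 2)
= 25 / 47
= 0.5319

0.5319


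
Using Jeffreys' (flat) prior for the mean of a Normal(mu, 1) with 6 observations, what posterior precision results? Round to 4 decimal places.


Flat prior means prior precision is 0.
Posterior precision = n / sigma^2 = 6/1 = 6.0

6.0


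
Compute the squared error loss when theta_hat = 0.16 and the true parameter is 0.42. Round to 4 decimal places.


L = (theta_hat - theta_true)^2
= (0.16 - 0.42)^2
= -0.26^2 = 0.0676

0.0676


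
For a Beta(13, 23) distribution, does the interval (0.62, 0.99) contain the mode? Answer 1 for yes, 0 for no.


Mode of Beta(a,b) = (a-1)/(a+b-2)
= (13-1)/(13+23-2) = 0.3529
Check: 0.62 <= 0.3529 <= 0.99?
Result: 0

0


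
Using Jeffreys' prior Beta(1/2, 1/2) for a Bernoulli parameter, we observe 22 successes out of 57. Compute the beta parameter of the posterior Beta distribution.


Conjugate update: Beta(0.5 + k, 0.5 + n - k).
k = 22, n - k = 35
Posterior beta = 0.5 + (n - k) = 0.5 + 35 = 35.5

35.5


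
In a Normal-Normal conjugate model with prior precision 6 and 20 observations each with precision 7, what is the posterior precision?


Posterior precision = prior precision + n * observation precision
= 6 + 20 * 7
= 6 + 140 = 146

146


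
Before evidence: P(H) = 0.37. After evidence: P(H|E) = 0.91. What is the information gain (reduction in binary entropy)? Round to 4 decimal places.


Prior entropy = 0.9507
Posterior entropy = 0.4365
Information gain = 0.9507 - 0.4365 = 0.5142

0.5142


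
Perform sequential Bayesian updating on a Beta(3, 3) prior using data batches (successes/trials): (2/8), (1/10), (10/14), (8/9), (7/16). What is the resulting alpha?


Accumulate successes: 28
Posterior alpha = prior alpha + sum of successes
= 3 + 28 = 31

31


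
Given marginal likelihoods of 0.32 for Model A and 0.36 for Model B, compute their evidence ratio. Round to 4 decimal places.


Ratio = ML(A) / ML(B) = 0.32/0.36
= 0.8889

0.8889


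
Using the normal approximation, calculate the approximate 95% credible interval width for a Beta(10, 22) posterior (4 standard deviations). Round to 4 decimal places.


Var(Beta) = 10*22/(32^2 * 33) = 0.0065
SD = 0.0807
Width ~ 4*SD = 0.3227

0.3227


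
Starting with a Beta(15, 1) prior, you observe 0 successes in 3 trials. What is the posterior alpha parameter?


For a Beta-Binomial conjugate model:
Posterior alpha = prior alpha + number of successes
= 15 + 0 = 15

15


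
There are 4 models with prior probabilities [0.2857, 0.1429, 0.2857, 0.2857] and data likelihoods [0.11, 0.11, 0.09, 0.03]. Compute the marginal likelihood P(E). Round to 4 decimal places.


P(E) = sum over models of P(M_i) * P(E|M_i)
= 0.2857*0.11 + 0.1429*0.11 + 0.2857*0.09 + 0.2857*0.03
= 0.0814

0.0814


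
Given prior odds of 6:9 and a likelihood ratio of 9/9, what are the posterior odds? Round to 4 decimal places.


Posterior odds = prior odds * LR
Prior odds = 6/9 = 0.6667
LR = 9/9 = 1.0
Posterior odds = 0.6667 * 1.0 = 0.6667

0.6667


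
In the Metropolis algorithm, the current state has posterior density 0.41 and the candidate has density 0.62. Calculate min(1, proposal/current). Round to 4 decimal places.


Ratio = 0.62/0.41 = 1.5122
Acceptance probability = min(1, 1.5122)
= 1.0

1.0


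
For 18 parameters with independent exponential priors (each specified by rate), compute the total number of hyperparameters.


A exponential prior has 1 hyperparameter per parameter.
Total = 18 * 1 = 18

18


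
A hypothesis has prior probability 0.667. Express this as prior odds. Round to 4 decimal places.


Odds = P(H) / P(not H) = 0.667 / 0.333
= 2.003

2.003


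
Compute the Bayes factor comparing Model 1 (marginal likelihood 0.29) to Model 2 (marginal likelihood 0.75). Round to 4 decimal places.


BF12 = marginal likelihood of M1 / marginal likelihood of M2
= 0.29/0.75
= 0.3867

0.3867


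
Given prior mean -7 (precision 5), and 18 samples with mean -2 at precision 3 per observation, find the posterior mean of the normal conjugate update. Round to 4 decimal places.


The posterior mean is a precision-weighted average of prior and data.
Post. prec. = 5 + 54 = 59
Post. mean = (-35 + -108)/59 = -143/59 = -2.4237

-2.4237


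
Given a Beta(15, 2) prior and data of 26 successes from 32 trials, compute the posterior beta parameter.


Number of failures = 32 - 26 = 6
Posterior beta = 2 + 6 = 8

8


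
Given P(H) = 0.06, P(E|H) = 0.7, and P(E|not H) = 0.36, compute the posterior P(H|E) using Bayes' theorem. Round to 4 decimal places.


By Bayes' theorem: P(H|E) = P(E|H)*P(H) / P(E)
P(E) = P(E|H)*P(H) + P(E|not H)*P(not H)
P(E) = 0.7*0.06 + 0.36*0.94 = 0.3804
P(H|E) = 0.7*0.06 / 0.3804 = 0.1104

0.1104


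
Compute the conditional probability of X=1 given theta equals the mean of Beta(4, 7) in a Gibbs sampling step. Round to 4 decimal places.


Mean of Beta(4, 7) = 0.3636
P(X=1 | theta=0.3636) = 0.3636

0.3636


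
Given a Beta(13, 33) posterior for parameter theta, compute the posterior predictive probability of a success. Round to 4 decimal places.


For a Beta-Bernoulli model, the predictive probability is the mean:
P(success) = 13/(13+33) = 13/46 = 0.2826

0.2826


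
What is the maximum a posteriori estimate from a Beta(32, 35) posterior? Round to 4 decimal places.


The MAP estimate equals the mode of the distribution.
Mode of Beta(a,b) = (a-1)/(a+b-2)
= 31/65
= 0.4769

0.4769


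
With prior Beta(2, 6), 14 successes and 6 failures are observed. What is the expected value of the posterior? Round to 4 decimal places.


Posterior = Beta(16, 12)
E[theta] = alpha/(alpha+beta)
= 16/28 = 0.5714

0.5714


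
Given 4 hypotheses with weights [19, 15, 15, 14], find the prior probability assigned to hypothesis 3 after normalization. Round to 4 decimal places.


To normalize, divide each weight by the sum of all weights.
Sum = 63
Prior(H3) = 15/63 = 0.2381

0.2381


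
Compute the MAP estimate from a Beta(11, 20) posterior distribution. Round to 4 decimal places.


MAP = mode of Beta distribution
= (alpha - 1)/(alpha + beta - 2)
= (11-1)/(11+20-2)
= 10/29 = 0.3448

0.3448


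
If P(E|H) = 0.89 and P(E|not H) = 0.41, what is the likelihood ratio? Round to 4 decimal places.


Likelihood ratio = P(E|H) / P(E|not H)
= 0.89 / 0.41
= 2.1707

2.1707


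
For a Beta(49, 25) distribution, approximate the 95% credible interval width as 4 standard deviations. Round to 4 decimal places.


Variance of Beta(a,b) = ab / ((a+b)^2 * (a+b+1))
= 49*25 / ((74)^2 * 75)
= 0.003
SD = sqrt(0.003) = 0.0546
Width = 4 * SD = 0.2185

0.2185


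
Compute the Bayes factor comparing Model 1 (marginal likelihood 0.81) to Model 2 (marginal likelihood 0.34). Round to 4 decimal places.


BF12 = marginal likelihood of M1 / marginal likelihood of M2
= 0.81/0.34
= 2.3824

2.3824


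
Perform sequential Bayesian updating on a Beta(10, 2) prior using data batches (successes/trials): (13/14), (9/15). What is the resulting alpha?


Accumulate successes: 22
Posterior alpha = prior alpha + sum of successes
= 10 + 22 = 32

32


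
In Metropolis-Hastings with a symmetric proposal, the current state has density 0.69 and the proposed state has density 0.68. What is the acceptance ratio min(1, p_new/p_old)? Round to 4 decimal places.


Ratio = p_new / p_old = 0.68 / 0.69 = 0.9855
Acceptance = min(1, 0.9855) = 0.9855

0.9855


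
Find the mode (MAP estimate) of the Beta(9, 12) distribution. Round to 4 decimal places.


For Beta(a,b) with a,b > 1:
Mode = (a-1)/(a+b-2) = (9-1)/(21-2)
= 8/19 = 0.4211

0.4211


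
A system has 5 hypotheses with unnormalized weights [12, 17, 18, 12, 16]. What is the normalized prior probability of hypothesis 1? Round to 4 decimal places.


The normalized prior is the weight divided by the total.
Total weight = 75
P(H1) = 12 / 75 = 0.16

0.16


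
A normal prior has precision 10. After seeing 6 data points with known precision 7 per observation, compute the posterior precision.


In the conjugate normal model, precisions add:
tau_posterior = tau_prior + n * tau_data
= 10 + 6*7 = 52

52


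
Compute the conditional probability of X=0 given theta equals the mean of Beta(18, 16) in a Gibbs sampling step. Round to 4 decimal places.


Mean of Beta(18, 16) = 0.5294
P(X=0 | theta=0.5294) = 0.4706

0.4706


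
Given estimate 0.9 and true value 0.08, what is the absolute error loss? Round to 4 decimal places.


Absolute error = |estimate - true|
= |0.82| = 0.82

0.82


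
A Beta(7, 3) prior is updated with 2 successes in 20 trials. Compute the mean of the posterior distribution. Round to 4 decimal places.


After update: Beta(9, 21)
Mean = 9 / (9 + 21) = 9 / 30
= 0.3

0.3


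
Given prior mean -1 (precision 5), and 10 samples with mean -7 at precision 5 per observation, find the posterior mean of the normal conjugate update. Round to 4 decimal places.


The posterior mean is a precision-weighted average of prior and data.
Post. prec. = 5 + 50 = 55
Post. mean = (-5 + -350)/55 = -355/55 = -6.4545

-6.4545


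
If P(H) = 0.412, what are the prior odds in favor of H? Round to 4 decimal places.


Prior odds = P(H) / (1 - P(H))
= 0.412 / 0.588
= 0.7007

0.7007


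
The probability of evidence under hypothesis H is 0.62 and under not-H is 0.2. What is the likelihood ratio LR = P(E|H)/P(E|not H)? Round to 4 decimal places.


LR = 0.62 / 0.2
= 3.1

3.1


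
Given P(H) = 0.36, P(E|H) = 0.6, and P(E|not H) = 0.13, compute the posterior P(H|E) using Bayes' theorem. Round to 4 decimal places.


By Bayes' theorem: P(H|E) = P(E|H)*P(H) / P(E)
P(E) = P(E|H)*P(H) + P(E|not H)*P(not H)
P(E) = 0.6*0.36 + 0.13*0.64 = 0.2992
P(H|E) = 0.6*0.36 / 0.2992 = 0.7219

0.7219


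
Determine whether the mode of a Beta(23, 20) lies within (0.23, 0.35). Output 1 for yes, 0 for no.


First find the mode: (a-1)/(a+b-2) = 0.5366
Is 0.5366 in (0.23, 0.35)? 0

0


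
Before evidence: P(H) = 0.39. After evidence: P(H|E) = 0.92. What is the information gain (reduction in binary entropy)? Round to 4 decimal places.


Prior entropy = 0.9648
Posterior entropy = 0.4022
Information gain = 0.9648 - 0.4022 = 0.5626

0.5626


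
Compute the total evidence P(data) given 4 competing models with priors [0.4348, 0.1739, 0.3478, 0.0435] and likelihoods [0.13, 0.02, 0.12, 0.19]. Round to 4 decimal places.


Marginal likelihood = sum P(model_i) * P(data|model_i)
Model 1: 0.4348 * 0.13 = 0.0565
Model 2: 0.1739 * 0.02 = 0.0035
Model 3: 0.3478 * 0.12 = 0.0417
Model 4: 0.0435 * 0.19 = 0.0083
Total = 0.11

0.11


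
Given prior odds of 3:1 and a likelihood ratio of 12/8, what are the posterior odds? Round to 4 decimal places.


Posterior odds = prior odds * LR
Prior odds = 3/1 = 3.0
LR = 12/8 = 1.5
Posterior odds = 3.0 * 1.5 = 4.5

4.5


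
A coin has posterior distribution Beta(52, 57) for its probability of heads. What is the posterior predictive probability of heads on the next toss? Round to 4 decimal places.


Posterior predictive = E[theta] = alpha/(alpha+beta)
= 52/109
= 0.4771

0.4771


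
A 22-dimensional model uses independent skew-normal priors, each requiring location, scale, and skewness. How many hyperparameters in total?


Per parameter: 3 (location, scale, and skewness).
Total = 22 * 3 = 66

66


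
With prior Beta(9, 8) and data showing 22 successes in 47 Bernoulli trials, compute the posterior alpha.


Conjugate update: alpha_posterior = alpha_prior + k
= 9 + 22 = 31

31


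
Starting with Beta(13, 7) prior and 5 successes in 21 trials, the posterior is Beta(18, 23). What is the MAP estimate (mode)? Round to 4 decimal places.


The mode of Beta(a, b) when a > 1 and b > 1 is (a-1)/(a+b-2)
= (18 - 1) / (18 + 23 - 2)
= 17 / 39
= 0.4359

0.4359


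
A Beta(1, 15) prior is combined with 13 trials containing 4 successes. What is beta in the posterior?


In conjugate updating:
beta_posterior = beta_prior + (n - k)
= 15 + (13 - 4)
= 15 + 9 = 24

24


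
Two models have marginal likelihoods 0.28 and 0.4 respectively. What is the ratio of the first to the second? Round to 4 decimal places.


Evidence ratio = 0.28 / 0.4
= 0.7

0.7


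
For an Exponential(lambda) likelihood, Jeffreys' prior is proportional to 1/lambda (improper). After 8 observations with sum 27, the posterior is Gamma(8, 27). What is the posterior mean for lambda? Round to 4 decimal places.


Posterior = Gamma(n, sum_x) = Gamma(8, 27)
Posterior mean = shape/rate = 8/27
= 0.2963

0.2963


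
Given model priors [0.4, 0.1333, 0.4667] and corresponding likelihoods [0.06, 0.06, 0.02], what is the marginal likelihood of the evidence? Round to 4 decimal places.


P(E) = sum_i P(M_i) P(E|M_i)
= 0.024 + 0.008 + 0.0093
= 0.0413

0.0413


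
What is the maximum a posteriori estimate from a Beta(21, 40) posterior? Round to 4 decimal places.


The MAP estimate equals the mode of the distribution.
Mode of Beta(a,b) = (a-1)/(a+b-2)
= 20/59
= 0.339

0.339


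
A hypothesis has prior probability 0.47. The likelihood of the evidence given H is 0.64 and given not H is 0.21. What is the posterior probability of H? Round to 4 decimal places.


Using Bayes' theorem:
P(E) = 0.47 * 0.64 + 0.53 * 0.21
P(E) = 0.4121
P(H|E) = (0.47 * 0.64) / 0.4121 = 0.7299

0.7299


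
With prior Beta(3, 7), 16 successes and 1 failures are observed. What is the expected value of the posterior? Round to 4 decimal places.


Posterior = Beta(19, 8)
E[theta] = alpha/(alpha+beta)
= 19/27 = 0.7037

0.7037


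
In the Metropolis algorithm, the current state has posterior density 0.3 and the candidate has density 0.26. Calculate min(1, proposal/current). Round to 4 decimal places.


Ratio = 0.26/0.3 = 0.8667
Acceptance probability = min(1, 0.8667)
= 0.8667

0.8667


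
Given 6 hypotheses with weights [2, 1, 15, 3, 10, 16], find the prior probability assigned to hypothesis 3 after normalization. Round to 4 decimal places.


To normalize, divide each weight by the sum of all weights.
Sum = 47
Prior(H3) = 15/47 = 0.3191

0.3191


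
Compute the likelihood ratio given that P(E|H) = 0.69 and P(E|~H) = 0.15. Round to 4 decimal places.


LR = P(E|H) / P(E|~H)
= 0.69 / 0.15 = 4.6

4.6


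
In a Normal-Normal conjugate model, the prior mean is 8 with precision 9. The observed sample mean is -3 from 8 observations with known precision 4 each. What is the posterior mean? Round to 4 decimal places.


Posterior precision = tau0 + n*tau = 9 + 8*4 = 41
Posterior mean = (tau0*mu0 + n*tau*xbar) / posterior_precision
= (9*8 + 8*4*-3) / 41
= -24 / 41 = -0.5854

-0.5854


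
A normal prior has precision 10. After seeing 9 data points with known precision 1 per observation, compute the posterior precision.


In the conjugate normal model, precisions add:
tau_posterior = tau_prior + n * tau_data
= 10 + 9*1 = 19

19


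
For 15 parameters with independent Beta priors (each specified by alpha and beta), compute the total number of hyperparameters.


A Beta prior has 2 hyperparameters per parameter.
Total = 15 * 2 = 30

30


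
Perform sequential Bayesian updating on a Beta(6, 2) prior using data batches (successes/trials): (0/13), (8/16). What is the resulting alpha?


Accumulate successes: 8
Posterior alpha = prior alpha + sum of successes
= 6 + 8 = 14

14


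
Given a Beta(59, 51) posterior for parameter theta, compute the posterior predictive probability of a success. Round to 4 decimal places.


For a Beta-Bernoulli model, the predictive probability is the mean:
P(success) = 59/(59+51) = 59/110 = 0.5364

0.5364


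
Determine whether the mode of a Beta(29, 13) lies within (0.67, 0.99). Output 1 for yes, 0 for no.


First find the mode: (a-1)/(a+b-2) = 0.7
Is 0.7 in (0.67, 0.99)? 1

1


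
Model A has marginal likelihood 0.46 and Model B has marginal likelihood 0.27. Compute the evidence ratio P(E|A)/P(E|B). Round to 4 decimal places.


Evidence ratio = P(E|A) / P(E|B)
= 0.46 / 0.27
= 1.7037

1.7037


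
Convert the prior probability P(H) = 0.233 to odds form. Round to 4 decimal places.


P(not H) = 1 - 0.233 = 0.767
Odds = 0.233 / 0.767 = 0.3038

0.3038


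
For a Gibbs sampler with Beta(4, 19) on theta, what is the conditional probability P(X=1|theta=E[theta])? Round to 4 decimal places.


E[theta] = 4/(4+19) = 0.1739
P(X=1|theta) = theta = 0.1739

0.1739


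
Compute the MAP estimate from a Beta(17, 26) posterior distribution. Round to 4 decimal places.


MAP = mode of Beta distribution
= (alpha - 1)/(alpha + beta - 2)
= (17-1)/(17+26-2)
= 16/41 = 0.3902

0.3902


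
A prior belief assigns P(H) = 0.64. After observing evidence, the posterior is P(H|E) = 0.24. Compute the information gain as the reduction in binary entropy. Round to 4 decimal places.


H(prior) = -0.64*log2(0.64) - 0.36*log2(0.36)
= 0.9427
H(post) = -0.24*log2(0.24) - 0.76*log2(0.76)
= 0.795
IG = 0.9427 - 0.795 = 0.1476

0.1476


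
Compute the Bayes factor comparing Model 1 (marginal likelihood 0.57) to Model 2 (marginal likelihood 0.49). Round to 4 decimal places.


BF12 = marginal likelihood of M1 / marginal likelihood of M2
= 0.57/0.49
= 1.1633

1.1633


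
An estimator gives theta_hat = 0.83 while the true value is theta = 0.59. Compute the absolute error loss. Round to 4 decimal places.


The absolute error loss is |theta_hat - theta|
= |0.83 - 0.59|
= 0.24

0.24


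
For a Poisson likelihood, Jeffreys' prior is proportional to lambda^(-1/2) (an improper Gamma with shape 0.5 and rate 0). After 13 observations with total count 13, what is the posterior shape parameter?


Jeffreys' prior for Poisson is proportional to lambda^(-1/2).
Posterior is Gamma(0.5 + S, 0 + n) = Gamma(0.5 + 13, 13).
Posterior shape = 0.5 + S = 0.5 + 13 = 13.5

13.5


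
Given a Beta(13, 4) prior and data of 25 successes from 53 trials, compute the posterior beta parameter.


Number of failures = 53 - 25 = 28
Posterior beta = 4 + 28 = 32

32


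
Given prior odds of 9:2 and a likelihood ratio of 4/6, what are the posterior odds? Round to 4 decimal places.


Posterior odds = prior odds * LR
Prior odds = 9/2 = 4.5
LR = 4/6 = 0.6667
Posterior odds = 4.5 * 0.6667 = 3.0

3.0


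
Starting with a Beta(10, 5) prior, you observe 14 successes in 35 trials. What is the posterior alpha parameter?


For a Beta-Binomial conjugate model:
Posterior alpha = prior alpha + number of successes
= 10 + 14 = 24

24


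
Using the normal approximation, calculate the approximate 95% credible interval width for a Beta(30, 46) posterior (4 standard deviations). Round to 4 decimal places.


Var(Beta) = 30*46/(76^2 * 77) = 0.0031
SD = 0.0557
Width ~ 4*SD = 0.2228

0.2228


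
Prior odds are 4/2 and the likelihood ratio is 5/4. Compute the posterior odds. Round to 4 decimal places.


Posterior odds = prior odds * likelihood ratio
= (4/2) * (5/4)
= 20 / 8
= 2.5

2.5


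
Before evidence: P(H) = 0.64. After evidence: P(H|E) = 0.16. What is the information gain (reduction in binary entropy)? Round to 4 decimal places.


Prior entropy = 0.9427
Posterior entropy = 0.6343
Information gain = 0.9427 - 0.6343 = 0.3084

0.3084


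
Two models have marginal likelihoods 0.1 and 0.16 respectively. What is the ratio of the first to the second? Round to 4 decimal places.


Evidence ratio = 0.1 / 0.16
= 0.625

0.625


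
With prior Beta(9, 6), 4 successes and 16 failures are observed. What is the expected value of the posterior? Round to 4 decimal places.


Posterior = Beta(13, 22)
E[theta] = alpha/(alpha+beta)
= 13/35 = 0.3714

0.3714


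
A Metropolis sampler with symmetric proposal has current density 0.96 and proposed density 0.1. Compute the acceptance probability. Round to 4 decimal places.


For symmetric proposals, acceptance = min(1, pi(x*)/pi(x))
= min(1, 0.1/0.96)
= min(1, 0.1042) = 0.1042

0.1042


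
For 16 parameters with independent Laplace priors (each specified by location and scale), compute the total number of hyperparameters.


A Laplace prior has 2 hyperparameters per parameter.
Total = 16 * 2 = 32

32


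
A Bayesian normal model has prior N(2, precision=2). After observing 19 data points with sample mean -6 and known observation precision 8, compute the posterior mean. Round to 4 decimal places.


Posterior mean = (prior_precision * prior_mean + n * data_precision * data_mean) / (prior_precision + n * data_precision)
Numerator = 2*2 + 19*8*-6 = -908
Denominator = 2 + 19*8 = 154
Posterior mean = -5.8961

-5.8961


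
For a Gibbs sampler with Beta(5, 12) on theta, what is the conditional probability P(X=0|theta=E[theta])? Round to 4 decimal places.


E[theta] = 5/(5+12) = 0.2941
P(X=0|theta) = 1 - theta = 0.7059

0.7059


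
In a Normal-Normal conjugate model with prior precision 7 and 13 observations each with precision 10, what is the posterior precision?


Posterior precision = prior precision + n * observation precision
= 7 + 13 * 10
= 7 + 130 = 137

137


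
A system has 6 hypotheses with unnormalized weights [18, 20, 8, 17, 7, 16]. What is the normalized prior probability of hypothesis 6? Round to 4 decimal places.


The normalized prior is the weight divided by the total.
Total weight = 86
P(H6) = 16 / 86 = 0.186

0.186


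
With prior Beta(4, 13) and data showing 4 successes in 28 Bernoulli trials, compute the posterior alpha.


Conjugate update: alpha_posterior = alpha_prior + k
= 4 + 4 = 8

8


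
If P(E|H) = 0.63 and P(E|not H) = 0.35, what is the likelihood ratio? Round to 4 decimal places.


Likelihood ratio = P(E|H) / P(E|not H)
= 0.63 / 0.35
= 1.8

1.8


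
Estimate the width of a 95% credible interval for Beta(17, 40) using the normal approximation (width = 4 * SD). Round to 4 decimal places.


For Beta(a,b): Var = ab/((a+b)^2(a+b+1))
Var = 0.0036, SD = 0.0601
Approximate 95% CI width = 4 * 0.0601 = 0.2403

0.2403


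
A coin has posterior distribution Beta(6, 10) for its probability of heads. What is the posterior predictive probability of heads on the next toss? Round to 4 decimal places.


Posterior predictive = E[theta] = alpha/(alpha+beta)
= 6/16
= 0.375

0.375


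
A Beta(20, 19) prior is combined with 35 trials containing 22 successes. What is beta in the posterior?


In conjugate updating:
beta_posterior = beta_prior + (n - k)
= 19 + (35 - 22)
= 19 + 13 = 32

32


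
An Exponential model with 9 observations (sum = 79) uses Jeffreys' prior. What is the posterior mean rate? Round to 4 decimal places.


Posterior Gamma(9, 79)
E[lambda] = 9/79 = 0.1139

0.1139


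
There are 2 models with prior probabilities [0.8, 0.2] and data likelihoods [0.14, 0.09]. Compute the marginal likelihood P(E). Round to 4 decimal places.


P(E) = sum over models of P(M_i) * P(E|M_i)
= 0.8*0.14 + 0.2*0.09
= 0.13

0.13


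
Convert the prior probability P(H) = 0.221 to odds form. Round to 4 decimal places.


P(not H) = 1 - 0.221 = 0.779
Odds = 0.221 / 0.779 = 0.2837

0.2837


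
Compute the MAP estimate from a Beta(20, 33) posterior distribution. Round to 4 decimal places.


MAP = mode of Beta distribution
= (alpha - 1)/(alpha + beta - 2)
= (20-1)/(20+33-2)
= 19/51 = 0.3725

0.3725


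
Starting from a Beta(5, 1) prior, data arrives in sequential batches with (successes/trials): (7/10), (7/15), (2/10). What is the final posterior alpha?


In sequential Bayesian updating, we sum all successes.
Total successes = 16
Final alpha = 5 + 16 = 21

21


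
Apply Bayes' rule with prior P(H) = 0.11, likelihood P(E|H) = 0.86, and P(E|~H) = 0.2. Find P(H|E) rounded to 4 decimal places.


Step 1: Compute marginal P(E) = P(E|H)P(H) + P(E|~H)P(~H)
= 0.86*0.11 + 0.2*0.89 = 0.2726
Step 2: P(H|E) = P(E|H)P(H)/P(E) = 0.0946/0.2726
= 0.347

0.347


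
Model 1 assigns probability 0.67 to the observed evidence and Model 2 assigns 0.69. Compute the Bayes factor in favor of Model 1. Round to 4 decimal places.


BF = P(data|M1) / P(data|M2)
= 0.67 / 0.69 = 0.971

0.971


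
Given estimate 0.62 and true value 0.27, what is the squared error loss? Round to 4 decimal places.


Squared error = (estimate - true)^2
Difference = 0.35
Loss = 0.35^2 = 0.1225

0.1225


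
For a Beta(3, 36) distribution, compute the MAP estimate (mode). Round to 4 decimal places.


MAP = mode = (a-1)/(a+b-2)
= (3-1)/(3+36-2)
= 2/37 = 0.0541

0.0541


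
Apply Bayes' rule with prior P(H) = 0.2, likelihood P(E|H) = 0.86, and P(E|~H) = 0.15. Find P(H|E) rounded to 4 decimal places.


Step 1: Compute marginal P(E) = P(E|H)P(H) + P(E|~H)P(~H)
= 0.86*0.2 + 0.15*0.8 = 0.292
Step 2: P(H|E) = P(E|H)P(H)/P(E) = 0.172/0.292
= 0.589

0.589


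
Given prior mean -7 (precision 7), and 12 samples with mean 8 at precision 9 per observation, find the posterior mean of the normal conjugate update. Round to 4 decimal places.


The posterior mean is a precision-weighted average of prior and data.
Post. prec. = 7 + 108 = 115
Post. mean = (-49 + 864)/115 = 815/115 = 7.087

7.087


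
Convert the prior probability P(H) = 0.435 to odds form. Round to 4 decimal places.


P(not H) = 1 - 0.435 = 0.565
Odds = 0.435 / 0.565 = 0.7699

0.7699


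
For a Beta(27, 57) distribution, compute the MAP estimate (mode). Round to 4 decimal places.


MAP = mode = (a-1)/(a+b-2)
= (27-1)/(27+57-2)
= 26/82 = 0.3171

0.3171


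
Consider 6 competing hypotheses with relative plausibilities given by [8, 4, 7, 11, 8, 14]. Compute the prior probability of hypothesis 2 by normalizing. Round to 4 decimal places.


Sum of weights = 8 + 4 + 7 + 11 + 8 + 14 = 52
Normalized prior for H2 = 4 / 52
= 0.0769

0.0769


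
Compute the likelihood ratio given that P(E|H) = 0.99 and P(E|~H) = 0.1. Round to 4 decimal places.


LR = P(E|H) / P(E|~H)
= 0.99 / 0.1 = 9.9

9.9


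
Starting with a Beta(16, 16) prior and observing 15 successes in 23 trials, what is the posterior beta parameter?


Posterior beta = prior beta + failures
Failures = 23 - 15 = 8
beta_post = 16 + 8 = 24

24


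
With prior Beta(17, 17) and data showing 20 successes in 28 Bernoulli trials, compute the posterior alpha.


Conjugate update: alpha_posterior = alpha_prior + k
= 17 + 20 = 37

37


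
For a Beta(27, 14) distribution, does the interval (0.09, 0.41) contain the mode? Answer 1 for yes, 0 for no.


Mode of Beta(a,b) = (a-1)/(a+b-2)
= (27-1)/(27+14-2) = 0.6667
Check: 0.09 <= 0.6667 <= 0.41?
Result: 0

0


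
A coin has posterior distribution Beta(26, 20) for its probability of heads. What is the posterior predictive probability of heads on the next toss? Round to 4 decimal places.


Posterior predictive = E[theta] = alpha/(alpha+beta)
= 26/46
= 0.5652

0.5652


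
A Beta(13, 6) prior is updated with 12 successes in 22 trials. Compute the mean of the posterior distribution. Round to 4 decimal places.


After update: Beta(25, 16)
Mean = 25 / (25 + 16) = 25 / 41
= 0.6098

0.6098


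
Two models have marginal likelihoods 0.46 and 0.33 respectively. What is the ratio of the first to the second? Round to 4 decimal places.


Evidence ratio = 0.46 / 0.33
= 1.3939

1.3939


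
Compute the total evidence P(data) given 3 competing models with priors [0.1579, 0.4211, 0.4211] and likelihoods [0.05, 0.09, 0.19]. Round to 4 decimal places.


Marginal likelihood = sum P(model_i) * P(data|model_i)
Model 1: 0.1579 * 0.05 = 0.0079
Model 2: 0.4211 * 0.09 = 0.0379
Model 3: 0.4211 * 0.19 = 0.08
Total = 0.1258

0.1258


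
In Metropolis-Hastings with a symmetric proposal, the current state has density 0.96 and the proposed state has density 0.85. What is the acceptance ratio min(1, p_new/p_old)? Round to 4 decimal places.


Ratio = p_new / p_old = 0.85 / 0.96 = 0.8854
Acceptance = min(1, 0.8854) = 0.8854

0.8854


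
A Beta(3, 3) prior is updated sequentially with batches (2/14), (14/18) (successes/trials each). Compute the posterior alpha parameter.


Sequential conjugate updating is equivalent to a single batch update.
Total successes across all batches = 16
alpha_posterior = alpha_prior + total_successes = 3 + 16
= 19

19


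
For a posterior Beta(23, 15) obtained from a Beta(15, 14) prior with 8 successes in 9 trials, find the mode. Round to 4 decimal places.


Mode = (alpha - 1) / (alpha + beta - 2)
= 22 / 36
= 0.6111

0.6111


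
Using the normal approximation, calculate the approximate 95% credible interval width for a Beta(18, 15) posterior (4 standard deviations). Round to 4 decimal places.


Var(Beta) = 18*15/(33^2 * 34) = 0.0073
SD = 0.0854
Width ~ 4*SD = 0.3416

0.3416


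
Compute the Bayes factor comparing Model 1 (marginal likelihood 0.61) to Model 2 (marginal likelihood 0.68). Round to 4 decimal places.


BF12 = marginal likelihood of M1 / marginal likelihood of M2
= 0.61/0.68
= 0.8971

0.8971


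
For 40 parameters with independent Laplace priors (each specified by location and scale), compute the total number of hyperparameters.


A Laplace prior has 2 hyperparameters per parameter.
Total = 40 * 2 = 80

80


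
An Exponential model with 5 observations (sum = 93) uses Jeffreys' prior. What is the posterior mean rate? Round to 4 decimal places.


Posterior Gamma(5, 93)
E[lambda] = 5/93 = 0.0538

0.0538


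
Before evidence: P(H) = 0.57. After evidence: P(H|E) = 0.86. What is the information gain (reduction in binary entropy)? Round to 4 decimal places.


Prior entropy = 0.9858
Posterior entropy = 0.5842
Information gain = 0.9858 - 0.5842 = 0.4016

0.4016


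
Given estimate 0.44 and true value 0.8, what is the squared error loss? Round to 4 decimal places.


Squared error = (estimate - true)^2
Difference = -0.36
Loss = -0.36^2 = 0.1296

0.1296


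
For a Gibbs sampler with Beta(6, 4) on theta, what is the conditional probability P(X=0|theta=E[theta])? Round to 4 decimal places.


E[theta] = 6/(6+4) = 0.6
P(X=0|theta) = 1 - theta = 0.4

0.4


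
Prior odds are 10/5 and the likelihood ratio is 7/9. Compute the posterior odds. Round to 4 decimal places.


Posterior odds = prior odds * likelihood ratio
= (10/5) * (7/9)
= 70 / 45
= 1.5556

1.5556


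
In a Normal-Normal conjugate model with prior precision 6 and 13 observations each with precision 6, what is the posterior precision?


Posterior precision = prior precision + n * observation precision
= 6 + 13 * 6
= 6 + 78 = 84

84


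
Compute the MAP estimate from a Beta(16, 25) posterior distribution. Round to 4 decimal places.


MAP = mode of Beta distribution
= (alpha - 1)/(alpha + beta - 2)
= (16-1)/(16+25-2)
= 15/39 = 0.3846

0.3846


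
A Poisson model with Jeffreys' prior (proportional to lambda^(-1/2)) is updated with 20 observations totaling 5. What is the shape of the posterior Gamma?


Posterior = Gamma(0.5 + S, n)
= Gamma(0.5 + 5, 20)
Posterior shape = 0.5 + S = 0.5 + 5 = 5.5

5.5


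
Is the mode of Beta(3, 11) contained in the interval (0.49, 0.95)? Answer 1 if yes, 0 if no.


Mode = (a-1)/(a+b-2) = 2/12 = 0.1667
Interval: (0.49, 0.95)
Contains mode? 0

0


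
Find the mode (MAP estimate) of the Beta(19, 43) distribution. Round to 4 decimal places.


For Beta(a,b) with a,b > 1:
Mode = (a-1)/(a+b-2) = (19-1)/(62-2)
= 18/60 = 0.3

0.3


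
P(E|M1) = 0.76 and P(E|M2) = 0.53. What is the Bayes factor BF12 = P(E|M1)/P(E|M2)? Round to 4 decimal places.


Bayes factor BF12 = P(E|M1) / P(E|M2)
= 0.76 / 0.53
= 1.434

1.434


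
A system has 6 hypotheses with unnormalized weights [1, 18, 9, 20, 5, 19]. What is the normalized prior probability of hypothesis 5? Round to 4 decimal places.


The normalized prior is the weight divided by the total.
Total weight = 72
P(H5) = 5 / 72 = 0.0694

0.0694


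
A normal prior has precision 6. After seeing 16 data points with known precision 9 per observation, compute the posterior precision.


In the conjugate normal model, precisions add:
tau_posterior = tau_prior + n * tau_data
= 6 + 16*9 = 150

150


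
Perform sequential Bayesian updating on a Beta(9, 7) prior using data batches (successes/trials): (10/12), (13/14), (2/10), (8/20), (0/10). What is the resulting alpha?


Accumulate successes: 33
Posterior alpha = prior alpha + sum of successes
= 9 + 33 = 42

42


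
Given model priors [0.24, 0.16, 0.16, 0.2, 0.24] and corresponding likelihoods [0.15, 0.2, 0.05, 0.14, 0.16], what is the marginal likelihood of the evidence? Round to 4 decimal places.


P(E) = sum_i P(M_i) P(E|M_i)
= 0.036 + 0.032 + 0.008 + 0.028 + 0.0384
= 0.1424

0.1424


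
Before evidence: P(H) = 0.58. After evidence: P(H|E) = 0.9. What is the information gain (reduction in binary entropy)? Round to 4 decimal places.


Prior entropy = 0.9815
Posterior entropy = 0.469
Information gain = 0.9815 - 0.469 = 0.5125

0.5125


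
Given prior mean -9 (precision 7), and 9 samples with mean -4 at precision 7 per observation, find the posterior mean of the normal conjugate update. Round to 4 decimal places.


The posterior mean is a precision-weighted average of prior and data.
Post. prec. = 7 + 63 = 70
Post. mean = (-63 + -252)/70 = -315/70 = -4.5

-4.5


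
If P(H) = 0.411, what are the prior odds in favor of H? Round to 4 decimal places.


Prior odds = P(H) / (1 - P(H))
= 0.411 / 0.589
= 0.6978

0.6978


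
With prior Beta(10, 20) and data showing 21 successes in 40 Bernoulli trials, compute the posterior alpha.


Conjugate update: alpha_posterior = alpha_prior + k
= 10 + 21 = 31

31


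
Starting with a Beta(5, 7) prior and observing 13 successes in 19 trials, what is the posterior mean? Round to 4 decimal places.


Posterior parameters: alpha = 5 + 13 = 18
beta = 7 + 6 = 13
Posterior mean = alpha / (alpha + beta) = 18 / 31
= 0.5806

0.5806


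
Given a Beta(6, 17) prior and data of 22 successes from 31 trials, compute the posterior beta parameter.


Number of failures = 31 - 22 = 9
Posterior beta = 17 + 9 = 26

26


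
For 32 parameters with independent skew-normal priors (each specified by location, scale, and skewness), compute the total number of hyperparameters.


A skew-normal prior has 3 hyperparameters per parameter.
Total = 32 * 3 = 96

96


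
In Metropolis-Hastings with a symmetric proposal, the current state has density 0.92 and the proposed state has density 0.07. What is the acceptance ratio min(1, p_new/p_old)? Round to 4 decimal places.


Ratio = p_new / p_old = 0.07 / 0.92 = 0.0761
Acceptance = min(1, 0.0761) = 0.0761

0.0761


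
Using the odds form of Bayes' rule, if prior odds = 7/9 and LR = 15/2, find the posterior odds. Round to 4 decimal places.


Bayes' rule in odds form: posterior odds = prior odds * LR
= (7 * 15) / (9 * 2)
= 105/18 = 5.8333

5.8333


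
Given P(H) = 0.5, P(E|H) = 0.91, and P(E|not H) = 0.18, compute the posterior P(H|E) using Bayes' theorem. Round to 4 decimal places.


By Bayes' theorem: P(H|E) = P(E|H)*P(H) / P(E)
P(E) = P(E|H)*P(H) + P(E|not H)*P(not H)
P(E) = 0.91*0.5 + 0.18*0.5 = 0.545
P(H|E) = 0.91*0.5 / 0.545 = 0.8349

0.8349


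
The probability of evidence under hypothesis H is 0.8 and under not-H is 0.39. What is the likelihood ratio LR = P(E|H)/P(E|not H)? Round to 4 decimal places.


LR = 0.8 / 0.39
= 2.0513

2.0513


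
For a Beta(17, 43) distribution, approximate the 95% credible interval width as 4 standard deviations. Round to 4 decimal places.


Variance of Beta(a,b) = ab / ((a+b)^2 * (a+b+1))
= 17*43 / ((60)^2 * 61)
= 0.0033
SD = sqrt(0.0033) = 0.0577
Width = 4 * SD = 0.2308

0.2308


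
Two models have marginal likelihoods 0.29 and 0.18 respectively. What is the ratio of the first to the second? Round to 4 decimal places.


Evidence ratio = 0.29 / 0.18
= 1.6111

1.6111


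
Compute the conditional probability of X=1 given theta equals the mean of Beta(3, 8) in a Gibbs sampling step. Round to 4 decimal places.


Mean of Beta(3, 8) = 0.2727
P(X=1 | theta=0.2727) = 0.2727

0.2727


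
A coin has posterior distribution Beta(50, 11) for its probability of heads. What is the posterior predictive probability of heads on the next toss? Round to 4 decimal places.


Posterior predictive = E[theta] = alpha/(alpha+beta)
= 50/61
= 0.8197

0.8197


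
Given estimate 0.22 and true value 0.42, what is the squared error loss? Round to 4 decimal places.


Squared error = (estimate - true)^2
Difference = -0.2
Loss = -0.2^2 = 0.04

0.04


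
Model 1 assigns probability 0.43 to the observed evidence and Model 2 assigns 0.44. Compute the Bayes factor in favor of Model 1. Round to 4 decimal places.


BF = P(data|M1) / P(data|M2)
= 0.43 / 0.44 = 0.9773

0.9773


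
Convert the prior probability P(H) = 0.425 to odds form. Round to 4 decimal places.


P(not H) = 1 - 0.425 = 0.575
Odds = 0.425 / 0.575 = 0.7391

0.7391


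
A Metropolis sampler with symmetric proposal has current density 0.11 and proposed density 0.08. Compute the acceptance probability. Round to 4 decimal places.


For symmetric proposals, acceptance = min(1, pi(x*)/pi(x))
= min(1, 0.08/0.11)
= min(1, 0.7273) = 0.7273

0.7273


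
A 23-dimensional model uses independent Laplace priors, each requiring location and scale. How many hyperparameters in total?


Per parameter: 2 (location and scale).
Total = 23 * 2 = 46

46
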